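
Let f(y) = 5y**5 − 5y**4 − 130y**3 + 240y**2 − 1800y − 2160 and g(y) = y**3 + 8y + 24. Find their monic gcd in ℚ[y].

y**2 − 2y + 12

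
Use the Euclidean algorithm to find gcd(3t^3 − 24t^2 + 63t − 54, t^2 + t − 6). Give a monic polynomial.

t − 2

Euclidean algorithm in ℚ[t]:
  3t^3 − 24t^2 + 63t − 54 = (3t − 27)(t^2 + t − 6) + (108t − 216)
  t^2 + t − 6 = ((1/108)t + 1/36)(108t − 216) + (0)
Last nonzero remainder: 108t − 216. Dividing through by 108 gives the monic gcd t − 2.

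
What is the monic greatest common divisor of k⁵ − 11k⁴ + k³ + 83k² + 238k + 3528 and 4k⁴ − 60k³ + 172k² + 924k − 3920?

k² − 3k − 28

By polynomial division,
  k⁵ − 11k⁴ + k³ + 83k² + 238k + 3528 = ((1/4)k + 1)(4k⁴ − 60k³ + 172k² + 924k − 3920) + (18k³ − 320k² + 294k + 7448)
  4k⁴ − 60k³ + 172k² + 924k − 3920 = ((2/9)k + 50/81)(18k³ − 320k² + 294k + 7448) + ((24640/81)k² − (24640/27)k − 689920/81)
  18k³ − 320k² + 294k + 7448 = ((729/12320)k − 1539/1760)((24640/81)k² − (24640/27)k − 689920/81) + (0)
Last nonzero remainder: (24640/81)k² − (24640/27)k − 689920/81. Dividing through by 24640/81 gives the monic gcd k² − 3k − 28.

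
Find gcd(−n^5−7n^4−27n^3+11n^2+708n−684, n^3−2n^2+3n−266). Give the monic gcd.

n^2+5n+38

Euclidean algorithm in ℚ[n]:
  −n^5−7n^4−27n^3+11n^2+708n−684 = (−n^2−9n−42)(n^3−2n^2+3n−266) + (−312n^2−1560n−11856)
  n^3−2n^2+3n−266 = (−(1/312)n+7/312)(−312n^2−1560n−11856) + (0)
Last nonzero remainder: −312n^2−1560n−11856. Dividing through by −312 gives the monic gcd n^2+5n+38.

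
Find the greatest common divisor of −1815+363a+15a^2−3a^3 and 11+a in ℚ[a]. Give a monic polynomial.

11+a

By polynomial division,
  −3a^3+15a^2+363a−1815 = (−3a^2+48a−165)(a+11) + (0)
The last nonzero remainder a+11 is already monic.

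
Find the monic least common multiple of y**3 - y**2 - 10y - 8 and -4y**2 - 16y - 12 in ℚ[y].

y**4 + 2y**3 - 13y**2 - 38y - 24

By polynomial division,
  y**3 - y**2 - 10y - 8 = (-(1/4)y + 5/4)(-4y**2 - 16y - 12) + (7y + 7)
  -4y**2 - 16y - 12 = (-(4/7)y - 12/7)(7y + 7) + (0)
Last nonzero remainder: 7y + 7. Dividing through by 7 gives the monic gcd y + 1.
Then lcm(f, g) = f·g / gcd(f, g); expanding and making the result monic gives the answer.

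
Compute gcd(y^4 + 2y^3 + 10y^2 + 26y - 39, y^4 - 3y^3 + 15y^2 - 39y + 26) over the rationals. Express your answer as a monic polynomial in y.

y^3 - y^2 + 13y - 13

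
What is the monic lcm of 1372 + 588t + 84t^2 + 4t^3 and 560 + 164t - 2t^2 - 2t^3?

-13720 - 7938t - 1379t^2 - 19t^3 + 15t^4 + t^5

By polynomial division,
  4t^3 + 84t^2 + 588t + 1372 = (-2)(-2t^3 - 2t^2 + 164t + 560) + (80t^2 + 916t + 2492)
  -2t^3 - 2t^2 + 164t + 560 = (-(1/40)t + 209/800)(80t^2 + 916t + 2492) + (-(2601/200)t - 18207/200)
  80t^2 + 916t + 2492 = (-(16000/2601)t - 71200/2601)(-(2601/200)t - 18207/200) + (0)
Last nonzero remainder: -(2601/200)t - 18207/200. Dividing through by -2601/200 gives the monic gcd t + 7.
Then lcm(f, g) = f·g / gcd(f, g); expanding and making the result monic gives the answer.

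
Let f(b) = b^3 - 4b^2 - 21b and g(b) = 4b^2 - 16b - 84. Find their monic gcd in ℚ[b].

Apply the Euclidean algorithm:
  b^3 - 4b^2 - 21b = ((1/4)b)(4b^2 - 16b - 84) + (0)
Last nonzero remainder: 4b^2 - 16b - 84. Dividing through by 4 gives the monic gcd b^2 - 4b - 21.

b^2 - 4b - 21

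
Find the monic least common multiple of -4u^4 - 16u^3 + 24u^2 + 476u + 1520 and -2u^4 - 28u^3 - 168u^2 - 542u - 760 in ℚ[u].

u^5 + 9u^4 + 14u^3 - 149u^2 - 975u - 1900

Repeated division with remainder:
  -4u^4 - 16u^3 + 24u^2 + 476u + 1520 = (2)(-2u^4 - 28u^3 - 168u^2 - 542u - 760) + (40u^3 + 360u^2 + 1560u + 3040)
  -2u^4 - 28u^3 - 168u^2 - 542u - 760 = (-(1/20)u - 1/4)(40u^3 + 360u^2 + 1560u + 3040) + (0)
Last nonzero remainder: 40u^3 + 360u^2 + 1560u + 3040. Dividing through by 40 gives the monic gcd u^3 + 9u^2 + 39u + 76.
Then lcm(f, g) = f·g / gcd(f, g); expanding and making the result monic gives the answer.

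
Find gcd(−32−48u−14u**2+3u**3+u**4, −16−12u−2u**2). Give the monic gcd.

Apply the Euclidean algorithm:
  u**4+3u**3−14u**2−48u−32 = (−(1/2)u**2+(3/2)u+2)(−2u**2−12u−16) + (0)
Last nonzero remainder: −2u**2−12u−16. Dividing through by −2 gives the monic gcd u**2+6u+8.

8+6u+u**2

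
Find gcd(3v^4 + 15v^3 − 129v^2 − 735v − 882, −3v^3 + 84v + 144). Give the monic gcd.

Apply the Euclidean algorithm:
  3v^4 + 15v^3 − 129v^2 − 735v − 882 = (−v − 5)(−3v^3 + 84v + 144) + (−45v^2 − 171v − 162)
  −3v^3 + 84v + 144 = ((1/15)v − 19/75)(−45v^2 − 171v − 162) + ((1287/25)v + 2574/25)
  −45v^2 − 171v − 162 = (−(125/143)v − 225/143)((1287/25)v + 2574/25) + (0)
Last nonzero remainder: (1287/25)v + 2574/25. Dividing through by 1287/25 gives the monic gcd v + 2.

v + 2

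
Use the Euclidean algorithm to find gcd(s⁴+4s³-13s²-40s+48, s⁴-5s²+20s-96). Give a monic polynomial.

s²+s-12

Apply the Euclidean algorithm:
  s⁴+4s³-13s²-40s+48 = (s⁴-5s²+20s-96) + (4s³-8s²-60s+144)
  s⁴-5s²+20s-96 = ((1/4)s+1/2)(4s³-8s²-60s+144) + (14s²+14s-168)
  4s³-8s²-60s+144 = ((2/7)s-6/7)(14s²+14s-168) + (0)
Last nonzero remainder: 14s²+14s-168. Dividing through by 14 gives the monic gcd s²+s-12.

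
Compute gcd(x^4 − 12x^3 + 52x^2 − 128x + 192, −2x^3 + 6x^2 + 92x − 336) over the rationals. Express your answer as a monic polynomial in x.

x^2 − 10x + 24

Euclidean algorithm in ℚ[x]:
  x^4 − 12x^3 + 52x^2 − 128x + 192 = (−(1/2)x + 9/2)(−2x^3 + 6x^2 + 92x − 336) + (71x^2 − 710x + 1704)
  −2x^3 + 6x^2 + 92x − 336 = (−(2/71)x − 14/71)(71x^2 − 710x + 1704) + (0)
Last nonzero remainder: 71x^2 − 710x + 1704. Dividing through by 71 gives the monic gcd x^2 − 10x + 24.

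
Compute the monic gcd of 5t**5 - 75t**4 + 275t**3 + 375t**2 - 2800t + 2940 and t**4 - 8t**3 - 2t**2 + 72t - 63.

Repeated division with remainder:
  5t**5 - 75t**4 + 275t**3 + 375t**2 - 2800t + 2940 = (5t - 35)(t**4 - 8t**3 - 2t**2 + 72t - 63) + (5t**3 - 55t**2 + 35t + 735)
  t**4 - 8t**3 - 2t**2 + 72t - 63 = ((1/5)t + 3/5)(5t**3 - 55t**2 + 35t + 735) + (24t**2 - 96t - 504)
  5t**3 - 55t**2 + 35t + 735 = ((5/24)t - 35/24)(24t**2 - 96t - 504) + (0)
Last nonzero remainder: 24t**2 - 96t - 504. Dividing through by 24 gives the monic gcd t**2 - 4t - 21.

t**2 - 4t - 21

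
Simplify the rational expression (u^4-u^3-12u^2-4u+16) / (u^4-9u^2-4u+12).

Repeated division with remainder:
  u^4-u^3-12u^2-4u+16 = (u^4-9u^2-4u+12) + (-u^3-3u^2+4)
  u^4-9u^2-4u+12 = (-u+3)(-u^3-3u^2+4) + (0)
Last nonzero remainder: -u^3-3u^2+4. Dividing through by -1 gives the monic gcd u^3+3u^2-4.
Cancel u^3+3u^2-4 from numerator and denominator to get the reduced form.

(u-4)/(u-3)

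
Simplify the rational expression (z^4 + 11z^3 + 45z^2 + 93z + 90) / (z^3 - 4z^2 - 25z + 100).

(z^3 + 6z^2 + 15z + 18)/(z^2 - 9z + 20)

By polynomial division,
  z^4 + 11z^3 + 45z^2 + 93z + 90 = (z + 15)(z^3 - 4z^2 - 25z + 100) + (130z^2 + 368z - 1410)
  z^3 - 4z^2 - 25z + 100 = ((1/130)z - 222/4225)(130z^2 + 368z - 1410) + ((21896/4225)z + 21896/845)
  130z^2 + 368z - 1410 = ((274625/10948)z - 595725/10948)((21896/4225)z + 21896/845) + (0)
Last nonzero remainder: (21896/4225)z + 21896/845. Dividing through by 21896/4225 gives the monic gcd z + 5.
Cancel z + 5 from numerator and denominator to get the reduced form.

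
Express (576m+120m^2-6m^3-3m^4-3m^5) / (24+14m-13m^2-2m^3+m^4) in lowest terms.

(-48m-6m^2-3m^3)/(-2-m+m^2)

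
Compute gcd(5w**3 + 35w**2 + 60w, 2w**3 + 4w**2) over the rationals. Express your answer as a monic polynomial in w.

w

Apply the Euclidean algorithm:
  5w**3 + 35w**2 + 60w = (5/2)(2w**3 + 4w**2) + (25w**2 + 60w)
  2w**3 + 4w**2 = ((2/25)w − 4/125)(25w**2 + 60w) + ((48/25)w)
  25w**2 + 60w = ((625/48)w + 125/4)((48/25)w) + (0)
Last nonzero remainder: (48/25)w. Dividing through by 48/25 gives the monic gcd w.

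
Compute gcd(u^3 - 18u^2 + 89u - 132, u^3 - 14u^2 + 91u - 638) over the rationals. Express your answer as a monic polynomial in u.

u - 11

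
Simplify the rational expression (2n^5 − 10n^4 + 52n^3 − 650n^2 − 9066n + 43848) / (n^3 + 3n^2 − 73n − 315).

(2n^3 − 6n^2 + 166n − 696)/(n + 5)

By polynomial division,
  2n^5 − 10n^4 + 52n^3 − 650n^2 − 9066n + 43848 = (2n^2 − 16n + 246)(n^3 + 3n^2 − 73n − 315) + (−1926n^2 + 3852n + 121338)
  n^3 + 3n^2 − 73n − 315 = (−(1/1926)n − 5/1926)(−1926n^2 + 3852n + 121338) + (0)
Last nonzero remainder: −1926n^2 + 3852n + 121338. Dividing through by −1926 gives the monic gcd n^2 − 2n − 63.
Cancel n^2 − 2n − 63 from numerator and denominator to get the reduced form.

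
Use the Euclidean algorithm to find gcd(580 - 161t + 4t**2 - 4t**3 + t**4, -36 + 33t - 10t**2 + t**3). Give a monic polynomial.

Repeated division with remainder:
  t**4 - 4t**3 + 4t**2 - 161t + 580 = (t + 6)(t**3 - 10t**2 + 33t - 36) + (31t**2 - 323t + 796)
  t**3 - 10t**2 + 33t - 36 = ((1/31)t + 13/961)(31t**2 - 323t + 796) + ((11236/961)t - 44944/961)
  31t**2 - 323t + 796 = ((29791/11236)t - 191239/11236)((11236/961)t - 44944/961) + (0)
Last nonzero remainder: (11236/961)t - 44944/961. Dividing through by 11236/961 gives the monic gcd t - 4.

-4 + t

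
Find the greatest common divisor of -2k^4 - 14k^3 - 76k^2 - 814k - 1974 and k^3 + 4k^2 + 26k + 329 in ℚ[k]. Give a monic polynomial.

Repeated division with remainder:
  -2k^4 - 14k^3 - 76k^2 - 814k - 1974 = (-2k - 6)(k^3 + 4k^2 + 26k + 329) + (0)
The last nonzero remainder k^3 + 4k^2 + 26k + 329 is already monic.

k^3 + 4k^2 + 26k + 329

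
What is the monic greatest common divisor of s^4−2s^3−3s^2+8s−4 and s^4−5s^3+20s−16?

By polynomial division,
  s^4−2s^3−3s^2+8s−4 = (s^4−5s^3+20s−16) + (3s^3−3s^2−12s+12)
  s^4−5s^3+20s−16 = ((1/3)s−4/3)(3s^3−3s^2−12s+12) + (0)
Last nonzero remainder: 3s^3−3s^2−12s+12. Dividing through by 3 gives the monic gcd s^3−s^2−4s+4.

s^3−s^2−4s+4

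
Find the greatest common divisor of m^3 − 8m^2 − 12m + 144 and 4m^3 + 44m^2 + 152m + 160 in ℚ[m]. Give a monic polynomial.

m + 4

Repeated division with remainder:
  m^3 − 8m^2 − 12m + 144 = (1/4)(4m^3 + 44m^2 + 152m + 160) + (−19m^2 − 50m + 104)
  4m^3 + 44m^2 + 152m + 160 = (−(4/19)m − 636/361)(−19m^2 − 50m + 104) + ((30976/361)m + 123904/361)
  −19m^2 − 50m + 104 = (−(6859/30976)m + 4693/15488)((30976/361)m + 123904/361) + (0)
Last nonzero remainder: (30976/361)m + 123904/361. Dividing through by 30976/361 gives the monic gcd m + 4.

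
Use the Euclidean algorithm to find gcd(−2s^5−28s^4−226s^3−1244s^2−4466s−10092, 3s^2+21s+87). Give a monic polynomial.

Euclidean algorithm in ℚ[s]:
  −2s^5−28s^4−226s^3−1244s^2−4466s−10092 = (−(2/3)s^3−(14/3)s^2−(70/3)s−116)(3s^2+21s+87) + (0)
Last nonzero remainder: 3s^2+21s+87. Dividing through by 3 gives the monic gcd s^2+7s+29.

s^2+7s+29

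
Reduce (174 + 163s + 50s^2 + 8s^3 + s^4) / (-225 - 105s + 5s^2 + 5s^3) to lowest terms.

Repeated division with remainder:
  s^4 + 8s^3 + 50s^2 + 163s + 174 = ((1/5)s + 7/5)(5s^3 + 5s^2 - 105s - 225) + (64s^2 + 355s + 489)
  5s^3 + 5s^2 - 105s - 225 = ((5/64)s - 1455/4096)(64s^2 + 355s + 489) + (-(70035/4096)s - 210105/4096)
  64s^2 + 355s + 489 = (-(262144/70035)s - 667648/70035)(-(70035/4096)s - 210105/4096) + (0)
Last nonzero remainder: -(70035/4096)s - 210105/4096. Dividing through by -70035/4096 gives the monic gcd s + 3.
Cancel s + 3 from numerator and denominator to get the reduced form.

(58 + 35s + 5s^2 + s^3)/(-75 - 10s + 5s^2)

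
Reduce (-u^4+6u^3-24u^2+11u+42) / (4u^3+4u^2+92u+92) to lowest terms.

By polynomial division,
  -u^4+6u^3-24u^2+11u+42 = (-(1/4)u+7/4)(4u^3+4u^2+92u+92) + (-8u^2-127u-119)
  4u^3+4u^2+92u+92 = (-(1/2)u+119/16)(-8u^2-127u-119) + ((15633/16)u+15633/16)
  -8u^2-127u-119 = (-(128/15633)u-1904/15633)((15633/16)u+15633/16) + (0)
Last nonzero remainder: (15633/16)u+15633/16. Dividing through by 15633/16 gives the monic gcd u+1.
Cancel u+1 from numerator and denominator to get the reduced form.

(-u^3+7u^2-31u+42)/(4u^2+92)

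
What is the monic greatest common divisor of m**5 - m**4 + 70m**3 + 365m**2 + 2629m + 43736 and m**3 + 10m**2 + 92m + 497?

m**3 + 10m**2 + 92m + 497

Repeated division with remainder:
  m**5 - m**4 + 70m**3 + 365m**2 + 2629m + 43736 = (m**2 - 11m + 88)(m**3 + 10m**2 + 92m + 497) + (0)
The last nonzero remainder m**3 + 10m**2 + 92m + 497 is already monic.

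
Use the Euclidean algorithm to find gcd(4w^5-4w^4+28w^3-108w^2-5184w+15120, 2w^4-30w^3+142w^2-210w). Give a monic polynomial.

Euclidean algorithm in ℚ[w]:
  4w^5-4w^4+28w^3-108w^2-5184w+15120 = (2w+28)(2w^4-30w^3+142w^2-210w) + (584w^3-3664w^2+696w+15120)
  2w^4-30w^3+142w^2-210w = ((1/292)w-637/21316)(584w^3-3664w^2+696w+15120) + ((160524/5329)w^2-(1284192/5329)w+2407860/5329)
  584w^3-3664w^2+696w+15120 = ((778034/40131)w+21316/637)((160524/5329)w^2-(1284192/5329)w+2407860/5329) + (0)
Last nonzero remainder: (160524/5329)w^2-(1284192/5329)w+2407860/5329. Dividing through by 160524/5329 gives the monic gcd w^2-8w+15.

w^2-8w+15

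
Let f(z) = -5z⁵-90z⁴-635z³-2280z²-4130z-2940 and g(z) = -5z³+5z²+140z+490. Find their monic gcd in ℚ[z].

z²+6z+14

Apply the Euclidean algorithm:
  -5z⁵-90z⁴-635z³-2280z²-4130z-2940 = (z²+19z+174)(-5z³+5z²+140z+490) + (-6300z²-37800z-88200)
  -5z³+5z²+140z+490 = ((1/1260)z-1/180)(-6300z²-37800z-88200) + (0)
Last nonzero remainder: -6300z²-37800z-88200. Dividing through by -6300 gives the monic gcd z²+6z+14.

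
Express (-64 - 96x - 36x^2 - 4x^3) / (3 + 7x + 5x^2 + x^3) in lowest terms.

Euclidean algorithm in ℚ[x]:
  -4x^3 - 36x^2 - 96x - 64 = (-4)(x^3 + 5x^2 + 7x + 3) + (-16x^2 - 68x - 52)
  x^3 + 5x^2 + 7x + 3 = (-(1/16)x - 3/64)(-16x^2 - 68x - 52) + ((9/16)x + 9/16)
  -16x^2 - 68x - 52 = (-(256/9)x - 832/9)((9/16)x + 9/16) + (0)
Last nonzero remainder: (9/16)x + 9/16. Dividing through by 9/16 gives the monic gcd x + 1.
Cancel x + 1 from numerator and denominator to get the reduced form.

(-64 - 32x - 4x^2)/(3 + 4x + x^2)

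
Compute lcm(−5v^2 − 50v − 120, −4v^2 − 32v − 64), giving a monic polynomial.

Euclidean algorithm in ℚ[v]:
  −5v^2 − 50v − 120 = (5/4)(−4v^2 − 32v − 64) + (−10v − 40)
  −4v^2 − 32v − 64 = ((2/5)v + 8/5)(−10v − 40) + (0)
Last nonzero remainder: −10v − 40. Dividing through by −10 gives the monic gcd v + 4.
Then lcm(f, g) = f·g / gcd(f, g); expanding and making the result monic gives the answer.

v^3 + 14v^2 + 64v + 96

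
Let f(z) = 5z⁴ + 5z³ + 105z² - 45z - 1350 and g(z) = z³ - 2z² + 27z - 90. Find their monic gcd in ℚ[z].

z³ - 2z² + 27z - 90

Euclidean algorithm in ℚ[z]:
  5z⁴ + 5z³ + 105z² - 45z - 1350 = (5z + 15)(z³ - 2z² + 27z - 90) + (0)
The last nonzero remainder z³ - 2z² + 27z - 90 is already monic.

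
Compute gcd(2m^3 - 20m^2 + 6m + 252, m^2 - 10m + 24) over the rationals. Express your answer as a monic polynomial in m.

m - 6

Apply the Euclidean algorithm:
  2m^3 - 20m^2 + 6m + 252 = (2m)(m^2 - 10m + 24) + (-42m + 252)
  m^2 - 10m + 24 = (-(1/42)m + 2/21)(-42m + 252) + (0)
Last nonzero remainder: -42m + 252. Dividing through by -42 gives the monic gcd m - 6.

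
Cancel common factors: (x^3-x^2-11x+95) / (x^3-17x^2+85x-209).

(x+5)/(x-11)

By polynomial division,
  x^3-x^2-11x+95 = (x^3-17x^2+85x-209) + (16x^2-96x+304)
  x^3-17x^2+85x-209 = ((1/16)x-11/16)(16x^2-96x+304) + (0)
Last nonzero remainder: 16x^2-96x+304. Dividing through by 16 gives the monic gcd x^2-6x+19.
Cancel x^2-6x+19 from numerator and denominator to get the reduced form.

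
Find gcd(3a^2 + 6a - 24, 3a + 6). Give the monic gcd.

1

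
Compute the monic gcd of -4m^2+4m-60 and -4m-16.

By polynomial division,
  -4m^2+4m-60 = (m-5)(-4m-16) + (-140)
  -4m-16 = ((1/35)m+4/35)(-140) + (0)
The last nonzero remainder is the constant -140, so the polynomials are coprime and gcd = 1.

1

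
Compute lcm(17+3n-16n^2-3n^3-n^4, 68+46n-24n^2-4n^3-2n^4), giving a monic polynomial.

By polynomial division,
  -n^4-3n^3-16n^2+3n+17 = (1/2)(-2n^4-4n^3-24n^2+46n+68) + (-n^3-4n^2-20n-17)
  -2n^4-4n^3-24n^2+46n+68 = (2n-4)(-n^3-4n^2-20n-17) + (0)
Last nonzero remainder: -n^3-4n^2-20n-17. Dividing through by -1 gives the monic gcd n^3+4n^2+20n+17.
Then lcm(f, g) = f·g / gcd(f, g); expanding and making the result monic gives the answer.

34-11n-35n^2+10n^3+n^4+n^5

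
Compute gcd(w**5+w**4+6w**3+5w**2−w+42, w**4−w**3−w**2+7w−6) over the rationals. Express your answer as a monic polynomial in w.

By polynomial division,
  w**5+w**4+6w**3+5w**2−w+42 = (w+2)(w**4−w**3−w**2+7w−6) + (9w**3−9w+54)
  w**4−w**3−w**2+7w−6 = ((1/9)w−1/9)(9w**3−9w+54) + (0)
Last nonzero remainder: 9w**3−9w+54. Dividing through by 9 gives the monic gcd w**3−w+6.

w**3−w+6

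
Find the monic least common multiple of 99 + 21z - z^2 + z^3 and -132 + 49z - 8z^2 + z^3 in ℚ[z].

-396 + 15z + 25z^2 - 5z^3 + z^4

Apply the Euclidean algorithm:
  z^3 - z^2 + 21z + 99 = (z^3 - 8z^2 + 49z - 132) + (7z^2 - 28z + 231)
  z^3 - 8z^2 + 49z - 132 = ((1/7)z - 4/7)(7z^2 - 28z + 231) + (0)
Last nonzero remainder: 7z^2 - 28z + 231. Dividing through by 7 gives the monic gcd z^2 - 4z + 33.
Then lcm(f, g) = f·g / gcd(f, g); expanding and making the result monic gives the answer.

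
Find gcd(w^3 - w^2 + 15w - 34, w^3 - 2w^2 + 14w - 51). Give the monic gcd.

By polynomial division,
  w^3 - w^2 + 15w - 34 = (w^3 - 2w^2 + 14w - 51) + (w^2 + w + 17)
  w^3 - 2w^2 + 14w - 51 = (w - 3)(w^2 + w + 17) + (0)
The last nonzero remainder w^2 + w + 17 is already monic.

w^2 + w + 17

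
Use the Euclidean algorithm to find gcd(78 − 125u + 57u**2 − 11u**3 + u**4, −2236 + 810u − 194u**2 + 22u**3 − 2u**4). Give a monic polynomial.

26 − 7u + u**2

Apply the Euclidean algorithm:
  u**4 − 11u**3 + 57u**2 − 125u + 78 = (−1/2)(−2u**4 + 22u**3 − 194u**2 + 810u − 2236) + (−40u**2 + 280u − 1040)
  −2u**4 + 22u**3 − 194u**2 + 810u − 2236 = ((1/20)u**2 − (1/5)u + 43/20)(−40u**2 + 280u − 1040) + (0)
Last nonzero remainder: −40u**2 + 280u − 1040. Dividing through by −40 gives the monic gcd u**2 − 7u + 26.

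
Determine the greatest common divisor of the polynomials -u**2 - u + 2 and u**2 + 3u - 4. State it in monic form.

u - 1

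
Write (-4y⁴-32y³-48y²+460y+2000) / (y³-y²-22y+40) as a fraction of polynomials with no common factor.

(-4y²-28y-100)/(y-2)

Repeated division with remainder:
  -4y⁴-32y³-48y²+460y+2000 = (-4y-36)(y³-y²-22y+40) + (-172y²-172y+3440)
  y³-y²-22y+40 = (-(1/172)y+1/86)(-172y²-172y+3440) + (0)
Last nonzero remainder: -172y²-172y+3440. Dividing through by -172 gives the monic gcd y²+y-20.
Cancel y²+y-20 from numerator and denominator to get the reduced form.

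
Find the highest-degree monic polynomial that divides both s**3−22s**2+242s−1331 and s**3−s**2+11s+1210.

s**2−11s+121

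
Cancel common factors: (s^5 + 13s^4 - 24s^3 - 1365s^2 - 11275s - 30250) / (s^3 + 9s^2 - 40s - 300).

By polynomial division,
  s^5 + 13s^4 - 24s^3 - 1365s^2 - 11275s - 30250 = (s^2 + 4s - 20)(s^3 + 9s^2 - 40s - 300) + (-725s^2 - 10875s - 36250)
  s^3 + 9s^2 - 40s - 300 = (-(1/725)s + 6/725)(-725s^2 - 10875s - 36250) + (0)
Last nonzero remainder: -725s^2 - 10875s - 36250. Dividing through by -725 gives the monic gcd s^2 + 15s + 50.
Cancel s^2 + 15s + 50 from numerator and denominator to get the reduced form.

(s^3 - 2s^2 - 44s - 605)/(s - 6)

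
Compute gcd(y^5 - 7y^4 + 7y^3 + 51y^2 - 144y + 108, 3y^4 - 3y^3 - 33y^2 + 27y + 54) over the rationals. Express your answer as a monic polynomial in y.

y^3 - 2y^2 - 9y + 18

Euclidean algorithm in ℚ[y]:
  y^5 - 7y^4 + 7y^3 + 51y^2 - 144y + 108 = ((1/3)y - 2)(3y^4 - 3y^3 - 33y^2 + 27y + 54) + (12y^3 - 24y^2 - 108y + 216)
  3y^4 - 3y^3 - 33y^2 + 27y + 54 = ((1/4)y + 1/4)(12y^3 - 24y^2 - 108y + 216) + (0)
Last nonzero remainder: 12y^3 - 24y^2 - 108y + 216. Dividing through by 12 gives the monic gcd y^3 - 2y^2 - 9y + 18.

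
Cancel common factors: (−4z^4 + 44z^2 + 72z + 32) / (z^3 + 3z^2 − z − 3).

(−4z^3 + 4z^2 + 40z + 32)/(z^2 + 2z − 3)

Repeated division with remainder:
  −4z^4 + 44z^2 + 72z + 32 = (−4z + 12)(z^3 + 3z^2 − z − 3) + (4z^2 + 72z + 68)
  z^3 + 3z^2 − z − 3 = ((1/4)z − 15/4)(4z^2 + 72z + 68) + (252z + 252)
  4z^2 + 72z + 68 = ((1/63)z + 17/63)(252z + 252) + (0)
Last nonzero remainder: 252z + 252. Dividing through by 252 gives the monic gcd z + 1.
Cancel z + 1 from numerator and denominator to get the reduced form.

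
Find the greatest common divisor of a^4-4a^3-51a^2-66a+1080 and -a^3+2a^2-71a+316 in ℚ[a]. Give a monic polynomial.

a-4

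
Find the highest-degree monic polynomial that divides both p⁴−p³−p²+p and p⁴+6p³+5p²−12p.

p²−p

Apply the Euclidean algorithm:
  p⁴−p³−p²+p = (p⁴+6p³+5p²−12p) + (−7p³−6p²+13p)
  p⁴+6p³+5p²−12p = (−(1/7)p−36/49)(−7p³−6p²+13p) + ((120/49)p²−(120/49)p)
  −7p³−6p²+13p = (−(343/120)p−637/120)((120/49)p²−(120/49)p) + (0)
Last nonzero remainder: (120/49)p²−(120/49)p. Dividing through by 120/49 gives the monic gcd p²−p.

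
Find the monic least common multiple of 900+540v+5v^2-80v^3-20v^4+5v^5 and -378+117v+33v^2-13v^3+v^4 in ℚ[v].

Apply the Euclidean algorithm:
  5v^5-20v^4-80v^3+5v^2+540v+900 = (5v+45)(v^4-13v^3+33v^2+117v-378) + (340v^3-2065v^2-2835v+17910)
  v^4-13v^3+33v^2+117v-378 = ((1/340)v-471/23120)(340v^3-2065v^2-2835v+17910) + (-(3375/4624)v^2+(30375/4624)v-30375/2312)
  340v^3-2065v^2-2835v+17910 = (-(314432/675)v-920176/675)(-(3375/4624)v^2+(30375/4624)v-30375/2312) + (0)
Last nonzero remainder: -(3375/4624)v^2+(30375/4624)v-30375/2312. Dividing through by -3375/4624 gives the monic gcd v^2-9v+18.
Then lcm(f, g) = f·g / gcd(f, g); expanding and making the result monic gives the answer.

-3780-2988v-273v^2+440v^3+149v^4-21v^5-8v^6+v^7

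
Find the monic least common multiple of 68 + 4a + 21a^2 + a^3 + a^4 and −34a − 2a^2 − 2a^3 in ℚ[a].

68a + 4a^2 + 21a^3 + a^4 + a^5

Apply the Euclidean algorithm:
  a^4 + a^3 + 21a^2 + 4a + 68 = (−(1/2)a)(−2a^3 − 2a^2 − 34a) + (4a^2 + 4a + 68)
  −2a^3 − 2a^2 − 34a = (−(1/2)a)(4a^2 + 4a + 68) + (0)
Last nonzero remainder: 4a^2 + 4a + 68. Dividing through by 4 gives the monic gcd a^2 + a + 17.
Then lcm(f, g) = f·g / gcd(f, g); expanding and making the result monic gives the answer.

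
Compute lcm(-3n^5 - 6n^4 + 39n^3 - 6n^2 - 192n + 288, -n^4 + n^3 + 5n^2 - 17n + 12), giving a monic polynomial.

n^6 + n^5 - 15n^4 + 15n^3 + 62n^2 - 160n + 96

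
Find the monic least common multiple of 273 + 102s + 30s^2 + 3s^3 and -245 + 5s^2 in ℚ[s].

-637 - 147s - 36s^2 + 3s^3 + s^4

Apply the Euclidean algorithm:
  3s^3 + 30s^2 + 102s + 273 = ((3/5)s + 6)(5s^2 - 245) + (249s + 1743)
  5s^2 - 245 = ((5/249)s - 35/249)(249s + 1743) + (0)
Last nonzero remainder: 249s + 1743. Dividing through by 249 gives the monic gcd s + 7.
Then lcm(f, g) = f·g / gcd(f, g); expanding and making the result monic gives the answer.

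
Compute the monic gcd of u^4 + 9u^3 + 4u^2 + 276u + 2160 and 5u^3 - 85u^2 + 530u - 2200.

u^2 - 6u + 40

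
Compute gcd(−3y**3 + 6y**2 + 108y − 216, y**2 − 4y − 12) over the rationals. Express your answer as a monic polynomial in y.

y − 6

Euclidean algorithm in ℚ[y]:
  −3y**3 + 6y**2 + 108y − 216 = (−3y − 6)(y**2 − 4y − 12) + (48y − 288)
  y**2 − 4y − 12 = ((1/48)y + 1/24)(48y − 288) + (0)
Last nonzero remainder: 48y − 288. Dividing through by 48 gives the monic gcd y − 6.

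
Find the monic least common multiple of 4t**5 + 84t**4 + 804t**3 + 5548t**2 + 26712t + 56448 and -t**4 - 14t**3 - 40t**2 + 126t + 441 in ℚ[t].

t**7 + 21t**6 + 192t**5 + 1198t**4 + 4869t**3 + 1629t**2 - 60102t - 127008

Euclidean algorithm in ℚ[t]:
  4t**5 + 84t**4 + 804t**3 + 5548t**2 + 26712t + 56448 = (-4t - 28)(-t**4 - 14t**3 - 40t**2 + 126t + 441) + (252t**3 + 4932t**2 + 32004t + 68796)
  -t**4 - 14t**3 - 40t**2 + 126t + 441 = (-(1/252)t + 13/588)(252t**3 + 4932t**2 + 32004t + 68796) + (-(1080/49)t**2 - (2160/7)t - 1080)
  252t**3 + 4932t**2 + 32004t + 68796 = (-(343/30)t - 637/10)(-(1080/49)t**2 - (2160/7)t - 1080) + (0)
Last nonzero remainder: -(1080/49)t**2 - (2160/7)t - 1080. Dividing through by -1080/49 gives the monic gcd t**2 + 14t + 49.
Then lcm(f, g) = f·g / gcd(f, g); expanding and making the result monic gives the answer.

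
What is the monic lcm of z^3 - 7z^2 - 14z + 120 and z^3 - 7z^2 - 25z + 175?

Apply the Euclidean algorithm:
  z^3 - 7z^2 - 14z + 120 = (z^3 - 7z^2 - 25z + 175) + (11z - 55)
  z^3 - 7z^2 - 25z + 175 = ((1/11)z^2 - (2/11)z - 35/11)(11z - 55) + (0)
Last nonzero remainder: 11z - 55. Dividing through by 11 gives the monic gcd z - 5.
Then lcm(f, g) = f·g / gcd(f, g); expanding and making the result monic gives the answer.

z^5 - 9z^4 - 35z^3 + 393z^2 + 250z - 4200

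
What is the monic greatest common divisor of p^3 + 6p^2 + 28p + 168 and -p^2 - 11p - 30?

Euclidean algorithm in ℚ[p]:
  p^3 + 6p^2 + 28p + 168 = (-p + 5)(-p^2 - 11p - 30) + (53p + 318)
  -p^2 - 11p - 30 = (-(1/53)p - 5/53)(53p + 318) + (0)
Last nonzero remainder: 53p + 318. Dividing through by 53 gives the monic gcd p + 6.

p + 6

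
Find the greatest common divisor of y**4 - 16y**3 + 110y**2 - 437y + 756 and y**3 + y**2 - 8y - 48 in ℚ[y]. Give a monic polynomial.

y - 4

By polynomial division,
  y**4 - 16y**3 + 110y**2 - 437y + 756 = (y - 17)(y**3 + y**2 - 8y - 48) + (135y**2 - 525y - 60)
  y**3 + y**2 - 8y - 48 = ((1/135)y + 44/1215)(135y**2 - 525y - 60) + ((928/81)y - 3712/81)
  135y**2 - 525y - 60 = ((10935/928)y + 1215/928)((928/81)y - 3712/81) + (0)
Last nonzero remainder: (928/81)y - 3712/81. Dividing through by 928/81 gives the monic gcd y - 4.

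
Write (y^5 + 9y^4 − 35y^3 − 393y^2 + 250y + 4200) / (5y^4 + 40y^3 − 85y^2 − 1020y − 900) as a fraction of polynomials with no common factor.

(y^3 + 8y^2 − 13y − 140)/(5y^2 + 35y + 30)

Repeated division with remainder:
  y^5 + 9y^4 − 35y^3 − 393y^2 + 250y + 4200 = ((1/5)y + 1/5)(5y^4 + 40y^3 − 85y^2 − 1020y − 900) + (−26y^3 − 172y^2 + 634y + 4380)
  5y^4 + 40y^3 − 85y^2 − 1020y − 900 = (−(5/26)y − 45/169)(−26y^3 − 172y^2 + 634y + 4380) + (−(1500/169)y^2 − (1500/169)y + 45000/169)
  −26y^3 − 172y^2 + 634y + 4380 = ((2197/750)y + 12337/750)(−(1500/169)y^2 − (1500/169)y + 45000/169) + (0)
Last nonzero remainder: −(1500/169)y^2 − (1500/169)y + 45000/169. Dividing through by −1500/169 gives the monic gcd y^2 + y − 30.
Cancel y^2 + y − 30 from numerator and denominator to get the reduced form.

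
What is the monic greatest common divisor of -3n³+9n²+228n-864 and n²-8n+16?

Euclidean algorithm in ℚ[n]:
  -3n³+9n²+228n-864 = (-3n-15)(n²-8n+16) + (156n-624)
  n²-8n+16 = ((1/156)n-1/39)(156n-624) + (0)
Last nonzero remainder: 156n-624. Dividing through by 156 gives the monic gcd n-4.

n-4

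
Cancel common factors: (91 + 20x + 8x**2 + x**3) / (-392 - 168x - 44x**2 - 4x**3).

(-13 - x - x**2)/(56 + 16x + 4x**2)

Apply the Euclidean algorithm:
  x**3 + 8x**2 + 20x + 91 = (-1/4)(-4x**3 - 44x**2 - 168x - 392) + (-3x**2 - 22x - 7)
  -4x**3 - 44x**2 - 168x - 392 = ((4/3)x + 44/9)(-3x**2 - 22x - 7) + (-(460/9)x - 3220/9)
  -3x**2 - 22x - 7 = ((27/460)x + 9/460)(-(460/9)x - 3220/9) + (0)
Last nonzero remainder: -(460/9)x - 3220/9. Dividing through by -460/9 gives the monic gcd x + 7.
Cancel x + 7 from numerator and denominator to get the reduced form.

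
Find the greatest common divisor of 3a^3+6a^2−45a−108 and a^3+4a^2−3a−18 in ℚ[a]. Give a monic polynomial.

Repeated division with remainder:
  3a^3+6a^2−45a−108 = (3)(a^3+4a^2−3a−18) + (−6a^2−36a−54)
  a^3+4a^2−3a−18 = (−(1/6)a+1/3)(−6a^2−36a−54) + (0)
Last nonzero remainder: −6a^2−36a−54. Dividing through by −6 gives the monic gcd a^2+6a+9.

a^2+6a+9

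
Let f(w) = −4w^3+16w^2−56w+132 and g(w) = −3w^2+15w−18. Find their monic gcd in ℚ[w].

w−3

By polynomial division,
  −4w^3+16w^2−56w+132 = ((4/3)w+4/3)(−3w^2+15w−18) + (−52w+156)
  −3w^2+15w−18 = ((3/52)w−3/26)(−52w+156) + (0)
Last nonzero remainder: −52w+156. Dividing through by −52 gives the monic gcd w−3.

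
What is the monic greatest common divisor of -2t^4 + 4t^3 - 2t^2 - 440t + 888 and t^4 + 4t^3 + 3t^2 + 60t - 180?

Repeated division with remainder:
  -2t^4 + 4t^3 - 2t^2 - 440t + 888 = (-2)(t^4 + 4t^3 + 3t^2 + 60t - 180) + (12t^3 + 4t^2 - 320t + 528)
  t^4 + 4t^3 + 3t^2 + 60t - 180 = ((1/12)t + 11/36)(12t^3 + 4t^2 - 320t + 528) + ((256/9)t^2 + (1024/9)t - 1024/3)
  12t^3 + 4t^2 - 320t + 528 = ((27/64)t - 99/64)((256/9)t^2 + (1024/9)t - 1024/3) + (0)
Last nonzero remainder: (256/9)t^2 + (1024/9)t - 1024/3. Dividing through by 256/9 gives the monic gcd t^2 + 4t - 12.

t^2 + 4t - 12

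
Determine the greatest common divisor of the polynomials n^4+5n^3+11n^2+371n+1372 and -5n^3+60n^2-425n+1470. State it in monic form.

n^2-6n+49

By polynomial division,
  n^4+5n^3+11n^2+371n+1372 = (-(1/5)n-17/5)(-5n^3+60n^2-425n+1470) + (130n^2-780n+6370)
  -5n^3+60n^2-425n+1470 = (-(1/26)n+3/13)(130n^2-780n+6370) + (0)
Last nonzero remainder: 130n^2-780n+6370. Dividing through by 130 gives the monic gcd n^2-6n+49.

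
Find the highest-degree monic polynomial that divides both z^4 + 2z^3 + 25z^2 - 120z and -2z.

z

Euclidean algorithm in ℚ[z]:
  z^4 + 2z^3 + 25z^2 - 120z = (-(1/2)z^3 - z^2 - (25/2)z + 60)(-2z) + (0)
Last nonzero remainder: -2z. Dividing through by -2 gives the monic gcd z.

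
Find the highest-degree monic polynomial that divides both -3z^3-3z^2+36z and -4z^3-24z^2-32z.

Repeated division with remainder:
  -3z^3-3z^2+36z = (3/4)(-4z^3-24z^2-32z) + (15z^2+60z)
  -4z^3-24z^2-32z = (-(4/15)z-8/15)(15z^2+60z) + (0)
Last nonzero remainder: 15z^2+60z. Dividing through by 15 gives the monic gcd z^2+4z.

z^2+4z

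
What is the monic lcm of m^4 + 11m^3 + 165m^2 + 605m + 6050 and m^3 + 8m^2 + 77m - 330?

Repeated division with remainder:
  m^4 + 11m^3 + 165m^2 + 605m + 6050 = (m + 3)(m^3 + 8m^2 + 77m - 330) + (64m^2 + 704m + 7040)
  m^3 + 8m^2 + 77m - 330 = ((1/64)m - 3/64)(64m^2 + 704m + 7040) + (0)
Last nonzero remainder: 64m^2 + 704m + 7040. Dividing through by 64 gives the monic gcd m^2 + 11m + 110.
Then lcm(f, g) = f·g / gcd(f, g); expanding and making the result monic gives the answer.

m^5 + 8m^4 + 132m^3 + 110m^2 + 4235m - 18150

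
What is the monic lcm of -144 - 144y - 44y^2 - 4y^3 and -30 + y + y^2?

Repeated division with remainder:
  -4y^3 - 44y^2 - 144y - 144 = (-4y - 40)(y^2 + y - 30) + (-224y - 1344)
  y^2 + y - 30 = (-(1/224)y + 5/224)(-224y - 1344) + (0)
Last nonzero remainder: -224y - 1344. Dividing through by -224 gives the monic gcd y + 6.
Then lcm(f, g) = f·g / gcd(f, g); expanding and making the result monic gives the answer.

-180 - 144y - 19y^2 + 6y^3 + y^4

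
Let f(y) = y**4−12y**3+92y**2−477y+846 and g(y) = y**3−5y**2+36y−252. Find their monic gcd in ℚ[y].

Euclidean algorithm in ℚ[y]:
  y**4−12y**3+92y**2−477y+846 = (y−7)(y**3−5y**2+36y−252) + (21y**2+27y−918)
  y**3−5y**2+36y−252 = ((1/21)y−44/147)(21y**2+27y−918) + ((4302/49)y−25812/49)
  21y**2+27y−918 = ((343/1434)y+833/478)((4302/49)y−25812/49) + (0)
Last nonzero remainder: (4302/49)y−25812/49. Dividing through by 4302/49 gives the monic gcd y−6.

y−6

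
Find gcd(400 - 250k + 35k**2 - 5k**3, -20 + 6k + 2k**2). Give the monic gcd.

-2 + k

By polynomial division,
  -5k**3 + 35k**2 - 250k + 400 = (-(5/2)k + 25)(2k**2 + 6k - 20) + (-450k + 900)
  2k**2 + 6k - 20 = (-(1/225)k - 1/45)(-450k + 900) + (0)
Last nonzero remainder: -450k + 900. Dividing through by -450 gives the monic gcd k - 2.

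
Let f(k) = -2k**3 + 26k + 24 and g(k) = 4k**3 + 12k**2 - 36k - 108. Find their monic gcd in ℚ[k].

By polynomial division,
  -2k**3 + 26k + 24 = (-1/2)(4k**3 + 12k**2 - 36k - 108) + (6k**2 + 8k - 30)
  4k**3 + 12k**2 - 36k - 108 = ((2/3)k + 10/9)(6k**2 + 8k - 30) + (-(224/9)k - 224/3)
  6k**2 + 8k - 30 = (-(27/112)k + 45/112)(-(224/9)k - 224/3) + (0)
Last nonzero remainder: -(224/9)k - 224/3. Dividing through by -224/9 gives the monic gcd k + 3.

k + 3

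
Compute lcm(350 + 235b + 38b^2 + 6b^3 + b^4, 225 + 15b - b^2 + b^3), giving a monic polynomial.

15750 + 8475b + 650b^2 + 277b^3 + 47b^4 + b^6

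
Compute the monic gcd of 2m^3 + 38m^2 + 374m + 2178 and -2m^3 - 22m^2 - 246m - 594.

Euclidean algorithm in ℚ[m]:
  2m^3 + 38m^2 + 374m + 2178 = (-1)(-2m^3 - 22m^2 - 246m - 594) + (16m^2 + 128m + 1584)
  -2m^3 - 22m^2 - 246m - 594 = (-(1/8)m - 3/8)(16m^2 + 128m + 1584) + (0)
Last nonzero remainder: 16m^2 + 128m + 1584. Dividing through by 16 gives the monic gcd m^2 + 8m + 99.

m^2 + 8m + 99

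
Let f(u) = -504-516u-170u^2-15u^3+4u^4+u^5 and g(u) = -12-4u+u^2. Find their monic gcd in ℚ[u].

-12-4u+u^2

Repeated division with remainder:
  u^5+4u^4-15u^3-170u^2-516u-504 = (u^3+8u^2+29u+42)(u^2-4u-12) + (0)
The last nonzero remainder u^2-4u-12 is already monic.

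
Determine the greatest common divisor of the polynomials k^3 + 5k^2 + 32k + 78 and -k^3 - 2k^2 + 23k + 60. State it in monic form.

k + 3

Repeated division with remainder:
  k^3 + 5k^2 + 32k + 78 = (-1)(-k^3 - 2k^2 + 23k + 60) + (3k^2 + 55k + 138)
  -k^3 - 2k^2 + 23k + 60 = (-(1/3)k + 49/9)(3k^2 + 55k + 138) + (-(2074/9)k - 2074/3)
  3k^2 + 55k + 138 = (-(27/2074)k - 207/1037)(-(2074/9)k - 2074/3) + (0)
Last nonzero remainder: -(2074/9)k - 2074/3. Dividing through by -2074/9 gives the monic gcd k + 3.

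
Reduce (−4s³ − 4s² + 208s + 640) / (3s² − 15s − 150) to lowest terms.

(−4s² + 16s + 128)/(3s − 30)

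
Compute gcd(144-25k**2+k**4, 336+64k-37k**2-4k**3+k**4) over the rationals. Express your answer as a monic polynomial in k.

-48-16k+3k**2+k**3

By polynomial division,
  k**4-25k**2+144 = (k**4-4k**3-37k**2+64k+336) + (4k**3+12k**2-64k-192)
  k**4-4k**3-37k**2+64k+336 = ((1/4)k-7/4)(4k**3+12k**2-64k-192) + (0)
Last nonzero remainder: 4k**3+12k**2-64k-192. Dividing through by 4 gives the monic gcd k**3+3k**2-16k-48.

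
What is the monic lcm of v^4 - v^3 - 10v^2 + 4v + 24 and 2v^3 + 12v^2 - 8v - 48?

v^5 + 5v^4 - 16v^3 - 56v^2 + 48v + 144

Repeated division with remainder:
  v^4 - v^3 - 10v^2 + 4v + 24 = ((1/2)v - 7/2)(2v^3 + 12v^2 - 8v - 48) + (36v^2 - 144)
  2v^3 + 12v^2 - 8v - 48 = ((1/18)v + 1/3)(36v^2 - 144) + (0)
Last nonzero remainder: 36v^2 - 144. Dividing through by 36 gives the monic gcd v^2 - 4.
Then lcm(f, g) = f·g / gcd(f, g); expanding and making the result monic gives the answer.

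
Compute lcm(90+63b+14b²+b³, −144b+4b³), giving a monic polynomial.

Euclidean algorithm in ℚ[b]:
  b³+14b²+63b+90 = (1/4)(4b³−144b) + (14b²+99b+90)
  4b³−144b = ((2/7)b−99/49)(14b²+99b+90) + ((1485/49)b+8910/49)
  14b²+99b+90 = ((686/1485)b+49/99)((1485/49)b+8910/49) + (0)
Last nonzero remainder: (1485/49)b+8910/49. Dividing through by 1485/49 gives the monic gcd b+6.
Then lcm(f, g) = f·g / gcd(f, g); expanding and making the result monic gives the answer.

−540b−288b²−21b³+8b⁴+b⁵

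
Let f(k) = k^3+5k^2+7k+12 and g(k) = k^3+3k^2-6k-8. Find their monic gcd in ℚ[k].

Euclidean algorithm in ℚ[k]:
  k^3+5k^2+7k+12 = (k^3+3k^2-6k-8) + (2k^2+13k+20)
  k^3+3k^2-6k-8 = ((1/2)k-7/4)(2k^2+13k+20) + ((27/4)k+27)
  2k^2+13k+20 = ((8/27)k+20/27)((27/4)k+27) + (0)
Last nonzero remainder: (27/4)k+27. Dividing through by 27/4 gives the monic gcd k+4.

k+4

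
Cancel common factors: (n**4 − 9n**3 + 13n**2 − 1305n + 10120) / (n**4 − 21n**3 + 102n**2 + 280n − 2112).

Euclidean algorithm in ℚ[n]:
  n**4 − 9n**3 + 13n**2 − 1305n + 10120 = (n**4 − 21n**3 + 102n**2 + 280n − 2112) + (12n**3 − 89n**2 − 1585n + 12232)
  n**4 − 21n**3 + 102n**2 + 280n − 2112 = ((1/12)n − 163/144)(12n**3 − 89n**2 − 1585n + 12232) + ((19201/144)n**2 − (364819/144)n + 211211/18)
  12n**3 − 89n**2 − 1585n + 12232 = ((1728/19201)n + 20016/19201)((19201/144)n**2 − (364819/144)n + 211211/18) + (0)
Last nonzero remainder: (19201/144)n**2 − (364819/144)n + 211211/18. Dividing through by 19201/144 gives the monic gcd n**2 − 19n + 88.
Cancel n**2 − 19n + 88 from numerator and denominator to get the reduced form.

(n**2 + 10n + 115)/(n**2 − 2n − 24)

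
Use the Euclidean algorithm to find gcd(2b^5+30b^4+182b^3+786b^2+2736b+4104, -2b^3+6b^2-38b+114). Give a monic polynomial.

b^2+19

By polynomial division,
  2b^5+30b^4+182b^3+786b^2+2736b+4104 = (-b^2-18b-126)(-2b^3+6b^2-38b+114) + (972b^2+18468)
  -2b^3+6b^2-38b+114 = (-(1/486)b+1/162)(972b^2+18468) + (0)
Last nonzero remainder: 972b^2+18468. Dividing through by 972 gives the monic gcd b^2+19.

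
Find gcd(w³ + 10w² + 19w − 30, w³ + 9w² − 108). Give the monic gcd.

w + 6

Apply the Euclidean algorithm:
  w³ + 10w² + 19w − 30 = (w³ + 9w² − 108) + (w² + 19w + 78)
  w³ + 9w² − 108 = (w − 10)(w² + 19w + 78) + (112w + 672)
  w² + 19w + 78 = ((1/112)w + 13/112)(112w + 672) + (0)
Last nonzero remainder: 112w + 672. Dividing through by 112 gives the monic gcd w + 6.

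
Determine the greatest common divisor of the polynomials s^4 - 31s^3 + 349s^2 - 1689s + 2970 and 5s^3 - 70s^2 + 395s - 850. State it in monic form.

s - 5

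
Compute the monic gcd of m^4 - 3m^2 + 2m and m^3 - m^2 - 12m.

m

Apply the Euclidean algorithm:
  m^4 - 3m^2 + 2m = (m + 1)(m^3 - m^2 - 12m) + (10m^2 + 14m)
  m^3 - m^2 - 12m = ((1/10)m - 6/25)(10m^2 + 14m) + (-(216/25)m)
  10m^2 + 14m = (-(125/108)m - 175/108)(-(216/25)m) + (0)
Last nonzero remainder: -(216/25)m. Dividing through by -216/25 gives the monic gcd m.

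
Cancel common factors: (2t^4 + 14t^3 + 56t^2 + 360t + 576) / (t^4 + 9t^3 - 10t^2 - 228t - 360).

(2t^2 - 2t + 48)/(t^2 + t - 30)

Euclidean algorithm in ℚ[t]:
  2t^4 + 14t^3 + 56t^2 + 360t + 576 = (2)(t^4 + 9t^3 - 10t^2 - 228t - 360) + (-4t^3 + 76t^2 + 816t + 1296)
  t^4 + 9t^3 - 10t^2 - 228t - 360 = (-(1/4)t - 7)(-4t^3 + 76t^2 + 816t + 1296) + (726t^2 + 5808t + 8712)
  -4t^3 + 76t^2 + 816t + 1296 = (-(2/363)t + 18/121)(726t^2 + 5808t + 8712) + (0)
Last nonzero remainder: 726t^2 + 5808t + 8712. Dividing through by 726 gives the monic gcd t^2 + 8t + 12.
Cancel t^2 + 8t + 12 from numerator and denominator to get the reduced form.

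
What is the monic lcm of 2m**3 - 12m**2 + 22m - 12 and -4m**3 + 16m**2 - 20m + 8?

m**4 - 7m**3 + 17m**2 - 17m + 6

Apply the Euclidean algorithm:
  2m**3 - 12m**2 + 22m - 12 = (-1/2)(-4m**3 + 16m**2 - 20m + 8) + (-4m**2 + 12m - 8)
  -4m**3 + 16m**2 - 20m + 8 = (m - 1)(-4m**2 + 12m - 8) + (0)
Last nonzero remainder: -4m**2 + 12m - 8. Dividing through by -4 gives the monic gcd m**2 - 3m + 2.
Then lcm(f, g) = f·g / gcd(f, g); expanding and making the result monic gives the answer.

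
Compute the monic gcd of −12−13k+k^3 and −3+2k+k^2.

3+k

Repeated division with remainder:
  k^3−13k−12 = (k−2)(k^2+2k−3) + (−6k−18)
  k^2+2k−3 = (−(1/6)k+1/6)(−6k−18) + (0)
Last nonzero remainder: −6k−18. Dividing through by −6 gives the monic gcd k+3.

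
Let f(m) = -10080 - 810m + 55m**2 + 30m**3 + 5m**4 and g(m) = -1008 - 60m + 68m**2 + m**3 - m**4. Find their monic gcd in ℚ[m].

-42 + m + m**2

Apply the Euclidean algorithm:
  5m**4 + 30m**3 + 55m**2 - 810m - 10080 = (-5)(-m**4 + m**3 + 68m**2 - 60m - 1008) + (35m**3 + 395m**2 - 1110m - 15120)
  -m**4 + m**3 + 68m**2 - 60m - 1008 = (-(1/35)m + 86/245)(35m**3 + 395m**2 - 1110m - 15120) + (-(5016/49)m**2 - (5016/49)m + 30096/7)
  35m**3 + 395m**2 - 1110m - 15120 = (-(1715/5016)m - 735/209)(-(5016/49)m**2 - (5016/49)m + 30096/7) + (0)
Last nonzero remainder: -(5016/49)m**2 - (5016/49)m + 30096/7. Dividing through by -5016/49 gives the monic gcd m**2 + m - 42.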